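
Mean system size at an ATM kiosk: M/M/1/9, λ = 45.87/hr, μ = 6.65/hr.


ρ = 45.87/6.65 = 6.8977
L = ρ[1 − (K+1)ρ^K + Kρ^(K+1)] / [(1−ρ)(1−ρ^(K+1))]
Numerator: 6.8977·(1 − 10·35347919.189327 + 9·243820910.257807) = 12698119683.527283
Denominator: (-5.8977)·(-243820909.257807) = 1437993392.645294
L = 12698119683.527283/1437993392.645294 = 8.8304

Final: 8.8304


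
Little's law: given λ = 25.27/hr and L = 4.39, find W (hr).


W = L/λ = 4.39/25.27 = 0.1737 hr

Final: 0.1737 hr


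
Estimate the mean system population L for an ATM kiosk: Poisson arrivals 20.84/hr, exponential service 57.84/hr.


ρ = λ/μ = 20.84/57.84 = 0.3603
L = ρ/(1−ρ) = 0.3603/(1 − 0.3603) = 0.3603/0.6397 = 0.5632

Final: 0.5632


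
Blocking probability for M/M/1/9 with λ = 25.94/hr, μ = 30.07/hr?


ρ = λ/μ = 25.94/30.07 = 0.8627
P_K = (1−ρ)ρ^K/(1−ρ^(K+1)) = (0.1373·0.264563)/(1 − 0.228226)
= 0.036337/0.771774 = 0.047082

Final: 0.047082


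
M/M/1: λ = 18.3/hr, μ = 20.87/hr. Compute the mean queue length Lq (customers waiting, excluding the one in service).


ρ = 18.3/20.87 = 0.8769
Lq = ρ²/(1−ρ) = 0.7689/0.1231 = 6.2438

Final: 6.2438


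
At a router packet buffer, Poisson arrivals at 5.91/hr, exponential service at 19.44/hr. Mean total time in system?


W = 1/(μ−λ) = 1/(19.44 − 5.91) = 1/13.53 = 0.07391 hr

Final: 0.07391 hr


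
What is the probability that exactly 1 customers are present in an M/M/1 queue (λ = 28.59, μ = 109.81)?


ρ = 28.59/109.81 = 0.2604
P_n = (1−ρ)·ρ^n = (1 − 0.2604)·0.2604^1 = 0.7396·0.260359 = 0.192572

Final: 0.192572


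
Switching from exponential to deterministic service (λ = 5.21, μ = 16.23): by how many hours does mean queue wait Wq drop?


ρ = 5.21/16.23 = 0.3210
Wq(M/M/1) = ρ/(μ−λ) = 0.3210/11.02 = 0.02913 hr
Wq(M/D/1) = ρ/(2(μ−λ)) = 0.01456 hr
Savings = 0.02913 − 0.01456 = 0.01456 hr

Final: 0.01456 hr


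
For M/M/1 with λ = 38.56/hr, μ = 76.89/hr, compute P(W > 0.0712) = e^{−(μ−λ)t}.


W ~ Exponential(μ−λ) for M/M/1.
μ − λ = 76.89 − 38.56 = 38.3300
P(W > t) = e^{−(μ−λ)t} = e^{−2.7291} = 0.065278

Final: 0.065278


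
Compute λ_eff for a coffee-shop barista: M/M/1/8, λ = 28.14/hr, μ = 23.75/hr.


ρ = 1.1848; P_K = (1−ρ)ρ^8/(1−ρ^9) = 0.199317
λ_eff = λ(1 − P_K) = 28.14·(1 − 0.199317) = 28.14·0.800683 = 22.5312 /hr

Final: 22.5312 /hr


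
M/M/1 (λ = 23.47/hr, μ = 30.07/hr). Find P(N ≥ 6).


ρ = 23.47/30.07 = 0.7805
P(N ≥ n) = ρ^n = 0.7805^6 = 0.226088

Final: 0.226088


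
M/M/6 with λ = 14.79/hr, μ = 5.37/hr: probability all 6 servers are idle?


a = λ/μ = 14.79/5.37 = 2.7542; ρ = a/c = 0.4590
Σ_{k=0}^{5} a^k/k! (terms k=0..5) = 1.00000 + 2.75419 + 3.79278 + 3.48201 + 2.39753 + 1.32065 = 14.74717
Tail: a^6/(6!(1−ρ)) = 436.47898/(720·0.5410) = 1.12062
P₀ = 1/(14.74717 + 1.12062) = 1/15.86779 = 0.063021

Final: 0.063021


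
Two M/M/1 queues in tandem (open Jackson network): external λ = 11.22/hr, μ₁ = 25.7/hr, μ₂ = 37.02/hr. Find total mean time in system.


Each node sees arrival rate λ = 11.22/hr (tandem ⇒ throughput preserved).
W₁ = 1/(μ₁−λ) = 1/(25.7−11.22) = 0.06906 hr
W₂ = 1/(μ₂−λ) = 1/(37.02−11.22) = 0.03876 hr
W_total = W₁ + W₂ = 0.06906 + 0.03876 = 0.10782 hr

Final: 0.10782 hr


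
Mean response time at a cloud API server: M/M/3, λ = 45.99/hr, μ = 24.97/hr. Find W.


a = 1.8418; ρ = 0.6139; P₀ = 0.138213
Lq = P₀·a^c·ρ/(c!(1−ρ)²) = 0.59284
Wq = Lq/λ = 0.59284/45.99 = 0.01289 hr
W = Wq + 1/μ = 0.01289 + 0.04005 = 0.05294 hr

Final: 0.05294 hr


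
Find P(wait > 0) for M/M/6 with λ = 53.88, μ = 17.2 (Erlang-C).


a = λ/μ = 3.1326; ρ = a/6 = 0.5221
P₀ = 0.042672 (from M/M/c formula)
C(c,a) = [a^c/(c!(1−ρ))]·P₀ = [944.91956/(720·0.4779)]·0.042672
= 2.74612·0.042672 = 0.117184

Final: 0.117184


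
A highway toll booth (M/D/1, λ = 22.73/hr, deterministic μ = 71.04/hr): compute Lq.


ρ = 22.73/71.04 = 0.3200
M/D/1: Lq = ρ²/(2(1−ρ)) = 0.1024/(2·0.6800) = 0.07527

Final: 0.07527


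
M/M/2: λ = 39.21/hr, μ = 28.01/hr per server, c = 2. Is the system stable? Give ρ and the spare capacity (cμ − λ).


Total capacity cμ = 2·28.01 = 56.02/hr
ρ = λ/(cμ) = 39.21/56.02 = 0.6999
Stable ⇔ ρ < 1: YES
Spare capacity = cμ − λ = 56.02 − 39.21 = 16.81/hr

Final: ρ = 0.6999; stable; margin = 16.81/hr


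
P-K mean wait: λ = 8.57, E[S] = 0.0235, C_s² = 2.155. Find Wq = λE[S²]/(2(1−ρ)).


ρ = λ·E[S] = 8.57·0.0235 = 0.2014
E[S²] = E[S]²(1+C_s²) = 0.0235²·(1+2.155) = 0.001742
Wq = λ·E[S²]/(2(1−ρ)) = 8.57·0.001742/(2·0.7986) = 0.009349 hr

Final: 0.009349 hr


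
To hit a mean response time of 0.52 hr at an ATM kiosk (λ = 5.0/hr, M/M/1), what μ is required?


W = 1/(μ−λ) ⇒ μ − λ = 1/W = 1/0.52 = 1.9231
μ = λ + 1/W = 5.0 + 1.9231 = 6.9231 per hr

Final: 6.9231 /hr


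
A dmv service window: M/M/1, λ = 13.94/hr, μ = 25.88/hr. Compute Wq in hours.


ρ = 13.94/25.88 = 0.5386
Wq = ρ/(μ−λ) = 0.5386/(25.88 − 13.94) = 0.5386/11.94 = 0.04511 hr

Final: 0.04511 hr


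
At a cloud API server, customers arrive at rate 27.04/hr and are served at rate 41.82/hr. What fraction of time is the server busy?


ρ = λ/μ = 27.04/41.82 = 0.6466

Final: 0.6466


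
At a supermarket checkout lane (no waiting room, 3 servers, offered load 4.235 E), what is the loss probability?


B(c,a) = (a^c/c!) / Σ_{k=0}^{c} a^k/k!
a^3/3! = 12.659280
Σ terms (k=0..3): 1.00000 + 4.23500 + 8.96761 + 12.65928 = 26.861892
B = 12.659280/26.861892 = 0.471273

Final: 0.471273


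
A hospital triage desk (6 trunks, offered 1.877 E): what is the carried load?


B(6,1.877) = 0.009326 (Erlang-B)
Carried load = a(1 − B) = 1.877·(1 − 0.009326) = 1.877·0.990674 = 1.8595 E

Final: 1.8595 Erlangs


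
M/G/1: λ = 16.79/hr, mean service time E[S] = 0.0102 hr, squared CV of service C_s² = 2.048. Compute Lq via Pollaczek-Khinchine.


ρ = λ·E[S] = 16.79·0.0102 = 0.1713
Lq = ρ²(1+C_s²)/(2(1−ρ)) = 0.02933·(1+2.048)/(2·0.8287)
= 0.02933·3.0480/1.6575 = 0.05393

Final: 0.05393


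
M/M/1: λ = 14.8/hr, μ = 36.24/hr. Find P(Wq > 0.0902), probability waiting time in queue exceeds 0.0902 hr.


ρ = 14.8/36.24 = 0.4084
P(Wq > t) = ρ·e^{−(μ−λ)t} = 0.4084·e^{−1.9339}
= 0.4084·0.144585 = 0.059047

Final: 0.059047


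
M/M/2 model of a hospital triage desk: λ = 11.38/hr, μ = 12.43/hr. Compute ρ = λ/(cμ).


ρ = λ/(cμ) = 11.38/(2·12.43) = 11.38/24.86 = 0.4578

Final: 0.4578


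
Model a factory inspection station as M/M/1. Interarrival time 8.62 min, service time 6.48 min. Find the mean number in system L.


λ = 60/8.62 = 6.9606 /hr
μ = 60/6.48 = 9.2593 /hr
ρ = λ/μ = 6.9606/9.2593 = 0.7517
L = ρ/(1−ρ) = 0.7517/0.2483 = 3.0280

Final: 3.0280


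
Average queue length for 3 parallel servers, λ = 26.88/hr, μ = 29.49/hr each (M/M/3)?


a = λ/μ = 0.9115; ρ = a/3 = 0.3038
P₀ = 0.398691
Lq = P₀·a^c·ρ / (c!·(1−ρ)²) = 0.398691·0.75729·0.3038/(6·0.48465)
= 0.03155

Final: 0.03155


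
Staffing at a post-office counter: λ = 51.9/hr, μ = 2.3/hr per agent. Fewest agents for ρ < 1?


Stability requires cμ > λ ⇔ c > λ/μ.
λ/μ = 51.9/2.3 = 22.5652
Minimum integer c = ⌊22.5652⌋ + 1 = 23
Check: 23·2.3 = 52.90 > 51.9, while 22·2.3 = 50.60 ≤ 51.9

Final: 23 servers


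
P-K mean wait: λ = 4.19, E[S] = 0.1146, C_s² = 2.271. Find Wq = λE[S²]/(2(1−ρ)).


ρ = λ·E[S] = 4.19·0.1146 = 0.4802
E[S²] = E[S]²(1+C_s²) = 0.1146²·(1+2.271) = 0.042959
Wq = λ·E[S²]/(2(1−ρ)) = 4.19·0.042959/(2·0.5198) = 0.17313 hr

Final: 0.17313 hr


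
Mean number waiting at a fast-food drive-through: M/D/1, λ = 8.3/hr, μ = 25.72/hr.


ρ = 8.3/25.72 = 0.3227
M/D/1: Lq = ρ²/(2(1−ρ)) = 0.1041/(2·0.6773) = 0.07688

Final: 0.07688


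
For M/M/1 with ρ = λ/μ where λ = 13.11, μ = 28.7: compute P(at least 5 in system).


ρ = 13.11/28.7 = 0.4568
P(N ≥ n) = ρ^n = 0.4568^5 = 0.019889

Final: 0.019889


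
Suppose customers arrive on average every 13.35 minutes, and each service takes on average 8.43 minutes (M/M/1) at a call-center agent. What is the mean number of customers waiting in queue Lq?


λ = 60/13.35 = 4.4944 /hr
μ = 60/8.43 = 7.1174 /hr
ρ = λ/μ = 4.4944/7.1174 = 0.6315
Lq = ρ²/(1−ρ) = 0.3987/0.3685 = 1.0820

Final: 1.0820


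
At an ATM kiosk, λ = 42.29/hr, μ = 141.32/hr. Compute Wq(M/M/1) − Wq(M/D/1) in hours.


ρ = 42.29/141.32 = 0.2992
Wq(M/M/1) = ρ/(μ−λ) = 0.2992/99.03 = 0.003022 hr
Wq(M/D/1) = ρ/(2(μ−λ)) = 0.001511 hr
Savings = 0.003022 − 0.001511 = 0.001511 hr

Final: 0.001511 hr


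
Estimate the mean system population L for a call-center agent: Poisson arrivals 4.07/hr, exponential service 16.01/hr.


ρ = λ/μ = 4.07/16.01 = 0.2542
L = ρ/(1−ρ) = 0.2542/(1 − 0.2542) = 0.2542/0.7458 = 0.3409

Final: 0.3409


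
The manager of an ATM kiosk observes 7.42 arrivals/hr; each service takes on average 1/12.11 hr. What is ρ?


ρ = λ/μ = 7.42/12.11 = 0.6127

Final: 0.6127


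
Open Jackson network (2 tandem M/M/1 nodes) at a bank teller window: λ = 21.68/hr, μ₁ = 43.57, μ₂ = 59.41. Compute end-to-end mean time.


Each node sees arrival rate λ = 21.68/hr (tandem ⇒ throughput preserved).
W₁ = 1/(μ₁−λ) = 1/(43.57−21.68) = 0.04568 hr
W₂ = 1/(μ₂−λ) = 1/(59.41−21.68) = 0.02650 hr
W_total = W₁ + W₂ = 0.04568 + 0.02650 = 0.07219 hr

Final: 0.07219 hr


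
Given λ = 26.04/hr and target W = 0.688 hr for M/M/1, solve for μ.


W = 1/(μ−λ) ⇒ μ − λ = 1/W = 1/0.688 = 1.4535
μ = λ + 1/W = 26.04 + 1.4535 = 27.4935 per hr

Final: 27.4935 /hr


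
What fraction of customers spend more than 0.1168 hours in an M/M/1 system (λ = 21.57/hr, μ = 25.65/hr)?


W ~ Exponential(μ−λ) for M/M/1.
μ − λ = 25.65 − 21.57 = 4.0800
P(W > t) = e^{−(μ−λ)t} = e^{−0.4765} = 0.620926

Final: 0.620926


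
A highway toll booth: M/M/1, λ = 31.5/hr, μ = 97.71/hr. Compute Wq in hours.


ρ = 31.5/97.71 = 0.3224
Wq = ρ/(μ−λ) = 0.3224/(97.71 − 31.5) = 0.3224/66.21 = 0.004869 hr

Final: 0.004869 hr


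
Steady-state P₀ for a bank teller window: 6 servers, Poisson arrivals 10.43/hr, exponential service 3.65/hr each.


a = λ/μ = 10.43/3.65 = 2.8575; ρ = a/c = 0.4763
Σ_{k=0}^{5} a^k/k! (terms k=0..5) = 1.00000 + 2.85753 + 4.08275 + 3.88887 + 2.77814 + 1.58773 = 16.19502
Tail: a^6/(6!(1−ρ)) = 544.43829/(720·0.5237) = 1.44377
P₀ = 1/(16.19502 + 1.44377) = 1/17.63879 = 0.056693

Final: 0.056693


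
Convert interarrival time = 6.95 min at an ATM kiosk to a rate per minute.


λ = 1/(interarrival time) in consistent units.
1 minute = 1 min, so λ = 1/6.95 = 0.1439 per minute

Final: 0.1439 /min


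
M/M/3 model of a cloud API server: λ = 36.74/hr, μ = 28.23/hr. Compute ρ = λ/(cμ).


ρ = λ/(cμ) = 36.74/(3·28.23) = 36.74/84.69 = 0.4338

Final: 0.4338


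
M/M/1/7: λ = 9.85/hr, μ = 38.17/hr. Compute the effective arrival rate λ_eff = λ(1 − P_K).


ρ = 0.2581; P_K = (1−ρ)ρ^7/(1−ρ^8) = 0.00005654
λ_eff = λ(1 − P_K) = 9.85·(1 − 0.00005654) = 9.85·0.999943 = 9.8494 /hr

Final: 9.8494 /hr


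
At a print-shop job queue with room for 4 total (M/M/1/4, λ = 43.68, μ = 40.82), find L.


ρ = 43.68/40.82 = 1.0701
L = ρ[1 − (K+1)ρ^K + Kρ^(K+1)] / [(1−ρ)(1−ρ^(K+1))]
Numerator: 1.0701·(1 − 5·1.311108 + 4·1.402969) = 0.060283
Denominator: (-0.07006)·(-0.402969) = 0.028234
L = 0.060283/0.028234 = 2.1352

Final: 2.1352


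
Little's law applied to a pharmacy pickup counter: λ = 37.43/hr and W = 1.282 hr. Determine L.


L = λW = 37.43·1.282 = 47.9853

Final: 47.9853


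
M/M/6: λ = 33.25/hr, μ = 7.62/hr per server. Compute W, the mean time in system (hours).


a = 4.3635; ρ = 0.7273; P₀ = 0.010850
Lq = P₀·a^c·ρ/(c!(1−ρ)²) = 1.01687
Wq = Lq/λ = 1.01687/33.25 = 0.03058 hr
W = Wq + 1/μ = 0.03058 + 0.13123 = 0.16182 hr

Final: 0.16182 hr


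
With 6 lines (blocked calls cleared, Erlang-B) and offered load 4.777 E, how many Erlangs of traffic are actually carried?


B(6,4.777) = 0.175044 (Erlang-B)
Carried load = a(1 − B) = 4.777·(1 − 0.175044) = 4.777·0.824956 = 3.9408 E

Final: 3.9408 Erlangs


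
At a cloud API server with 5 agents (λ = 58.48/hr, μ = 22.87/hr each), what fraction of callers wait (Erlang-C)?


a = λ/μ = 2.5571; ρ = a/5 = 0.5114
P₀ = 0.075421 (from M/M/c formula)
C(c,a) = [a^c/(c!(1−ρ))]·P₀ = [109.32160/(120·0.4886)]·0.075421
= 1.86459·0.075421 = 0.140629

Final: 0.140629


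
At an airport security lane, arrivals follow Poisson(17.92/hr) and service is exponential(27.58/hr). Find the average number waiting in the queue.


ρ = 17.92/27.58 = 0.6497
Lq = ρ²/(1−ρ) = 0.4222/0.3503 = 1.2053

Final: 1.2053


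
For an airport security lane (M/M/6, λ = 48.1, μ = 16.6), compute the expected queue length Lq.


a = λ/μ = 2.8976; ρ = a/6 = 0.4829
P₀ = 0.054408
Lq = P₀·a^c·ρ / (c!·(1−ρ)²) = 0.054408·591.86401·0.4829/(720·0.26736)
= 0.08079

Final: 0.08079


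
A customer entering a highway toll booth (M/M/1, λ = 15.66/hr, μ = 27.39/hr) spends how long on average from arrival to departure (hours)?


W = 1/(μ−λ) = 1/(27.39 − 15.66) = 1/11.73 = 0.08525 hr

Final: 0.08525 hr


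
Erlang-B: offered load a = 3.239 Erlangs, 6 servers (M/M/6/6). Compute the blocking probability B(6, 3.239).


B(c,a) = (a^c/c!) / Σ_{k=0}^{c} a^k/k!
a^6/6! = 1.603737
Σ terms (k=0..6): 1.00000 + 3.23900 + 5.24556 + 5.66346 + 4.58598 + 2.97080 + 1.60374 = 24.308539
B = 1.603737/24.308539 = 0.065974

Final: 0.065974


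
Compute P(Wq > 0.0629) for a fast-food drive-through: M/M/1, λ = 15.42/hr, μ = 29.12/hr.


ρ = 15.42/29.12 = 0.5295
P(Wq > t) = ρ·e^{−(μ−λ)t} = 0.5295·e^{−0.8617}
= 0.5295·0.422431 = 0.223691

Final: 0.223691


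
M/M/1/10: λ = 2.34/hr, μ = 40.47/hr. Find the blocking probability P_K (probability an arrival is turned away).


ρ = λ/μ = 2.34/40.47 = 0.05782
P_K = (1−ρ)ρ^K/(1−ρ^(K+1)) = (0.9422·4.177e-13)/(1 − 2.415e-14)
= 3.935e-13/1.000000 = 3.935e-13

Final: 3.935e-13


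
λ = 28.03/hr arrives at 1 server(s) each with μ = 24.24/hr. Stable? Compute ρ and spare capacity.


Total capacity cμ = 1·24.24 = 24.24/hr
ρ = λ/(cμ) = 28.03/24.24 = 1.1564
Stable ⇔ ρ < 1: NO
Spare capacity = cμ − λ = 24.24 − 28.03 = -3.79/hr

Final: ρ = 1.1564; unstable; margin = -3.79/hr


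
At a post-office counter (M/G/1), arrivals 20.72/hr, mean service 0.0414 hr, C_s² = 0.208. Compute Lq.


ρ = λ·E[S] = 20.72·0.0414 = 0.8578
Lq = ρ²(1+C_s²)/(2(1−ρ)) = 0.7358·(1+0.208)/(2·0.1422)
= 0.7358·1.2080/0.2844 = 3.12566

Final: 3.12566


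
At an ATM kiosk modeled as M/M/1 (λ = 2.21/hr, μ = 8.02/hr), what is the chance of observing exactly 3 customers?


ρ = 2.21/8.02 = 0.2756
P_n = (1−ρ)·ρ^n = (1 − 0.2756)·0.2756^3 = 0.7244·0.020924 = 0.015158

Final: 0.015158


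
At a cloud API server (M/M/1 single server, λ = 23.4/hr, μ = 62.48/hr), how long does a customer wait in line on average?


ρ = 23.4/62.48 = 0.3745
Wq = ρ/(μ−λ) = 0.3745/(62.48 − 23.4) = 0.3745/39.08 = 0.009583 hr

Final: 0.009583 hr


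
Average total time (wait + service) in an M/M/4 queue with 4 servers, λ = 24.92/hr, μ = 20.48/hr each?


a = 1.2168; ρ = 0.3042; P₀ = 0.295104
Lq = P₀·a^c·ρ/(c!(1−ρ)²) = 0.01694
Wq = Lq/λ = 0.01694/24.92 = 0.0006796 hr
W = Wq + 1/μ = 0.0006796 + 0.04883 = 0.04951 hr

Final: 0.04951 hr


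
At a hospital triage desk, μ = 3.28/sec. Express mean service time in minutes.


Mean service time = 1/μ = 1/3.28 second = 0.30488 second
In minutes: 0.30488 × 0.0166667 = 0.005081 min

Final: 0.005081 min


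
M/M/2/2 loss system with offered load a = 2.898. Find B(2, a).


B(c,a) = (a^c/c!) / Σ_{k=0}^{c} a^k/k!
a^2/2! = 4.199202
Σ terms (k=0..2): 1.00000 + 2.89800 + 4.19920 = 8.097202
B = 4.199202/8.097202 = 0.518599

Final: 0.518599


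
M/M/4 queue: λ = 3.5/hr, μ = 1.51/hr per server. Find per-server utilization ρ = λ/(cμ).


ρ = λ/(cμ) = 3.5/(4·1.51) = 3.5/6.04 = 0.5795

Final: 0.5795


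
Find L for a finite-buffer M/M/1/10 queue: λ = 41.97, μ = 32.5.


ρ = 41.97/32.5 = 1.2914
L = ρ[1 − (K+1)ρ^K + Kρ^(K+1)] / [(1−ρ)(1−ρ^(K+1))]
Numerator: 1.2914·(1 − 11·12.899001 + 10·16.657572) = 33.171414
Denominator: (-0.2914)·(-15.657572) = 4.562375
L = 33.171414/4.562375 = 7.2706

Final: 7.2706


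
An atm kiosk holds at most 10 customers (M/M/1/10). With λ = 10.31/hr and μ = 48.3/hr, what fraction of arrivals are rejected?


ρ = λ/μ = 10.31/48.3 = 0.2135
P_K = (1−ρ)ρ^K/(1−ρ^(K+1)) = (0.7865·0.0000001964)/(1 − 0.00000004192)
= 0.0000001545/1.000000 = 0.0000001545

Final: 0.0000001545


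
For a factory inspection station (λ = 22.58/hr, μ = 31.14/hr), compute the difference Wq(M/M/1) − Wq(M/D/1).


ρ = 22.58/31.14 = 0.7251
Wq(M/M/1) = ρ/(μ−λ) = 0.7251/8.56 = 0.08471 hr
Wq(M/D/1) = ρ/(2(μ−λ)) = 0.04235 hr
Savings = 0.08471 − 0.04235 = 0.04235 hr

Final: 0.04235 hr


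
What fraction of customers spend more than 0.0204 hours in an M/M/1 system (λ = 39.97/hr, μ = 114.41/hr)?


W ~ Exponential(μ−λ) for M/M/1.
μ − λ = 114.41 − 39.97 = 74.4400
P(W > t) = e^{−(μ−λ)t} = e^{−1.5186} = 0.219024

Final: 0.219024


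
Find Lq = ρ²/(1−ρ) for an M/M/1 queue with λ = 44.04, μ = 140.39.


ρ = 44.04/140.39 = 0.3137
Lq = ρ²/(1−ρ) = 0.09841/0.6863 = 0.1434

Final: 0.1434


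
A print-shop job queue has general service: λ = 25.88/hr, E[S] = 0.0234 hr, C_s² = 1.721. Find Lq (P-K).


ρ = λ·E[S] = 25.88·0.0234 = 0.6056
Lq = ρ²(1+C_s²)/(2(1−ρ)) = 0.3667·(1+1.721)/(2·0.3944)
= 0.3667·2.7210/0.7888 = 1.26507

Final: 1.26507


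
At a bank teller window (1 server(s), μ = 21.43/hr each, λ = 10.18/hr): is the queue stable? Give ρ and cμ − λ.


Total capacity cμ = 1·21.43 = 21.43/hr
ρ = λ/(cμ) = 10.18/21.43 = 0.4750
Stable ⇔ ρ < 1: YES
Spare capacity = cμ − λ = 21.43 − 10.18 = 11.25/hr

Final: ρ = 0.4750; stable; margin = 11.25/hr


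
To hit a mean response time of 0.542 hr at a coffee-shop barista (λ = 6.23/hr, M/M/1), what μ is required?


W = 1/(μ−λ) ⇒ μ − λ = 1/W = 1/0.542 = 1.8450
μ = λ + 1/W = 6.23 + 1.8450 = 8.0750 per hr

Final: 8.0750 /hr


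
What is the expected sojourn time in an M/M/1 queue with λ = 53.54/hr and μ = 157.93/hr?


W = 1/(μ−λ) = 1/(157.93 − 53.54) = 1/104.39 = 0.009579 hr

Final: 0.009579 hr


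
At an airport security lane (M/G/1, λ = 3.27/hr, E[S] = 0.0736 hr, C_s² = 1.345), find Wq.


ρ = λ·E[S] = 3.27·0.0736 = 0.2407
E[S²] = E[S]²(1+C_s²) = 0.0736²·(1+1.345) = 0.012703
Wq = λ·E[S²]/(2(1−ρ)) = 3.27·0.012703/(2·0.7593) = 0.02735 hr

Final: 0.02735 hr


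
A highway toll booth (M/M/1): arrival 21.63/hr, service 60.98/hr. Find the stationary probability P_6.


ρ = 21.63/60.98 = 0.3547
P_n = (1−ρ)·ρ^n = (1 − 0.3547)·0.3547^6 = 0.6453·0.001992 = 0.001285

Final: 0.001285


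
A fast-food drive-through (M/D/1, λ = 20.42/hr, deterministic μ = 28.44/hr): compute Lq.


ρ = 20.42/28.44 = 0.7180
M/D/1: Lq = ρ²/(2(1−ρ)) = 0.5155/(2·0.2820) = 0.91407

Final: 0.91407


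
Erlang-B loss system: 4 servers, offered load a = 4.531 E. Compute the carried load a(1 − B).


B(4,4.531) = 0.359419 (Erlang-B)
Carried load = a(1 − B) = 4.531·(1 − 0.359419) = 4.531·0.640581 = 2.9025 E

Final: 2.9025 Erlangs


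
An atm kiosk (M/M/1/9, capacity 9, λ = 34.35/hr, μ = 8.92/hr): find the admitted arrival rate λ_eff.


ρ = 3.8509; P_K = (1−ρ)ρ^9/(1−ρ^10) = 0.740321
λ_eff = λ(1 − P_K) = 34.35·(1 − 0.740321) = 34.35·0.259679 = 8.9200 /hr

Final: 8.9200 /hr


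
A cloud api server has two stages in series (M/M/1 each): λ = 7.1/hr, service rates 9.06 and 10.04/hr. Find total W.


Each node sees arrival rate λ = 7.1/hr (tandem ⇒ throughput preserved).
W₁ = 1/(μ₁−λ) = 1/(9.06−7.1) = 0.51020 hr
W₂ = 1/(μ₂−λ) = 1/(10.04−7.1) = 0.34014 hr
W_total = W₁ + W₂ = 0.51020 + 0.34014 = 0.85034 hr

Final: 0.85034 hr


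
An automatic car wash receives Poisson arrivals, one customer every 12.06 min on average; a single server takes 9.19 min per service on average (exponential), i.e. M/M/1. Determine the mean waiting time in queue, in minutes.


λ = 60/12.06 = 4.9751 /hr
μ = 60/9.19 = 6.5288 /hr
ρ = λ/μ = 4.9751/6.5288 = 0.7620
Wq = ρ/(μ−λ) = 0.7620/(6.5288−4.9751) = 0.49045 hr
In minutes: 0.49045·60 = 29.427 min

Final: 29.427 min


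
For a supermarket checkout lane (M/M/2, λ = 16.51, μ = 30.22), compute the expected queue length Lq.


a = λ/μ = 0.5463; ρ = a/2 = 0.2732
P₀ = 0.570890
Lq = P₀·a^c·ρ / (c!·(1−ρ)²) = 0.570890·0.29847·0.2732/(2·0.52829)
= 0.04405

Final: 0.04405


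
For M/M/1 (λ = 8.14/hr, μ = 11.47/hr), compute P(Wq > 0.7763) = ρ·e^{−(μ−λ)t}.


ρ = 8.14/11.47 = 0.7097
P(Wq > t) = ρ·e^{−(μ−λ)t} = 0.7097·e^{−2.5851}
= 0.7097·0.075390 = 0.053503

Final: 0.053503


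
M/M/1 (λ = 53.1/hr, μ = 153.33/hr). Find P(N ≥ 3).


ρ = 53.1/153.33 = 0.3463
P(N ≥ n) = ρ^n = 0.3463^3 = 0.041534

Final: 0.041534


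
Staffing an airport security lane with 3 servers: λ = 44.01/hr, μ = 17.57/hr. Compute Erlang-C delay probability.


a = λ/μ = 2.5048; ρ = a/3 = 0.8349
P₀ = 0.044422 (from M/M/c formula)
C(c,a) = [a^c/(c!(1−ρ))]·P₀ = [15.71588/(6·0.1651)]·0.044422
= 15.86943·0.044422 = 0.704952

Final: 0.704952


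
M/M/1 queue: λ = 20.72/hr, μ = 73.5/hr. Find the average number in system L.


ρ = λ/μ = 20.72/73.5 = 0.2819
L = ρ/(1−ρ) = 0.2819/(1 − 0.2819) = 0.2819/0.7181 = 0.3926

Final: 0.3926


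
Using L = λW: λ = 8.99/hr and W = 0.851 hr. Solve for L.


L = λW = 8.99·0.851 = 7.6505

Final: 7.6505


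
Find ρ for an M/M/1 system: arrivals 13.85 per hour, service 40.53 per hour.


ρ = λ/μ = 13.85/40.53 = 0.3417

Final: 0.3417


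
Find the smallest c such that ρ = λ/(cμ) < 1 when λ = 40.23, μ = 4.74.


Stability requires cμ > λ ⇔ c > λ/μ.
λ/μ = 40.23/4.74 = 8.4873
Minimum integer c = ⌊8.4873⌋ + 1 = 9
Check: 9·4.74 = 42.66 > 40.23, while 8·4.74 = 37.92 ≤ 40.23

Final: 9 servers


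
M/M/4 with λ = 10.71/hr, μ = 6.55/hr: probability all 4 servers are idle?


a = λ/μ = 10.71/6.55 = 1.6351; ρ = a/c = 0.4088
Σ_{k=0}^{3} a^k/k! (terms k=0..3) = 1.00000 + 1.63511 + 1.33680 + 0.72861 = 4.70052
Tail: a^4/(4!(1−ρ)) = 7.14813/(24·0.5912) = 0.50377
P₀ = 1/(4.70052 + 0.50377) = 1/5.20429 = 0.192149

Final: 0.192149


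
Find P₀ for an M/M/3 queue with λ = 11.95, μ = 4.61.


a = λ/μ = 11.95/4.61 = 2.5922; ρ = a/c = 0.8641
Σ_{k=0}^{2} a^k/k! (terms k=0..2) = 1.00000 + 2.59219 + 3.35973 = 6.95192
Tail: a^3/(3!(1−ρ)) = 17.41811/(6·0.1359) = 21.35571
P₀ = 1/(6.95192 + 21.35571) = 1/28.30763 = 0.035326

Final: 0.035326


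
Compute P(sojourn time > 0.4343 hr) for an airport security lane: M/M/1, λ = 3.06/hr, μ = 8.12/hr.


W ~ Exponential(μ−λ) for M/M/1.
μ − λ = 8.12 − 3.06 = 5.0600
P(W > t) = e^{−(μ−λ)t} = e^{−2.1976} = 0.111074

Final: 0.111074


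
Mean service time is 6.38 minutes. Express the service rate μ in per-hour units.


μ = 1/(service time) in consistent units.
1 hour = 60 min, so μ = 60/6.38 = 9.4044 per hour

Final: 9.4044 /hr


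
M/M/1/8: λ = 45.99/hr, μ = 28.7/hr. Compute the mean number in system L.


ρ = 45.99/28.7 = 1.6024
L = ρ[1 − (K+1)ρ^K + Kρ^(K+1)] / [(1−ρ)(1−ρ^(K+1))]
Numerator: 1.6024·(1 − 9·43.476253 + 8·69.668044) = 267.700382
Denominator: (-0.6024)·(-68.668044) = 41.368309
L = 267.700382/41.368309 = 6.4711

Final: 6.4711


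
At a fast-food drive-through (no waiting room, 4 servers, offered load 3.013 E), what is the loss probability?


B(c,a) = (a^c/c!) / Σ_{k=0}^{c} a^k/k!
a^4/4! = 3.433881
Σ terms (k=0..4): 1.00000 + 3.01300 + 4.53908 + 4.55875 + 3.43388 = 16.544720
B = 3.433881/16.544720 = 0.207551

Final: 0.207551


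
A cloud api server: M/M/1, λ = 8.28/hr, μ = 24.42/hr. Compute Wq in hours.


ρ = 8.28/24.42 = 0.3391
Wq = ρ/(μ−λ) = 0.3391/(24.42 − 8.28) = 0.3391/16.14 = 0.02101 hr

Final: 0.02101 hr


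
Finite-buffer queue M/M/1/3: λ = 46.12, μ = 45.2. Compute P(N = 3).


ρ = λ/μ = 46.12/45.2 = 1.0204
P_K = (1−ρ)ρ^K/(1−ρ^(K+1)) = (-0.02035·1.062313)/(1 − 1.083936)
= -0.021622/-0.083936 = 0.257606

Final: 0.257606


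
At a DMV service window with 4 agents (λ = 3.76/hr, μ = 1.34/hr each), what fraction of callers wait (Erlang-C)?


a = λ/μ = 2.8060; ρ = a/4 = 0.7015
P₀ = 0.049806 (from M/M/c formula)
C(c,a) = [a^c/(c!(1−ρ))]·P₀ = [61.99151/(24·0.2985)]·0.049806
= 8.65298·0.049806 = 0.430972

Final: 0.430972


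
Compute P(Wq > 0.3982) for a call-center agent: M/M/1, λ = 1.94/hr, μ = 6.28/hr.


ρ = 1.94/6.28 = 0.3089
P(Wq > t) = ρ·e^{−(μ−λ)t} = 0.3089·e^{−1.7282}
= 0.3089·0.177606 = 0.054866

Final: 0.054866


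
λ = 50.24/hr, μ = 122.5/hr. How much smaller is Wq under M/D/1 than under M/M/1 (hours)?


ρ = 50.24/122.5 = 0.4101
Wq(M/M/1) = ρ/(μ−λ) = 0.4101/72.26 = 0.005676 hr
Wq(M/D/1) = ρ/(2(μ−λ)) = 0.002838 hr
Savings = 0.005676 − 0.002838 = 0.002838 hr

Final: 0.002838 hr


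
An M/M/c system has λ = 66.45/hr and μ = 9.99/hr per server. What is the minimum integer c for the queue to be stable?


Stability requires cμ > λ ⇔ c > λ/μ.
λ/μ = 66.45/9.99 = 6.6517
Minimum integer c = ⌊6.6517⌋ + 1 = 7
Check: 7·9.99 = 69.93 > 66.45, while 6·9.99 = 59.94 ≤ 66.45

Final: 7 servers


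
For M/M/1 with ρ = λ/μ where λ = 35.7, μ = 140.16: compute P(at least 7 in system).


ρ = 35.7/140.16 = 0.2547
P(N ≥ n) = ρ^n = 0.2547^7 = 0.00006955

Final: 0.00006955


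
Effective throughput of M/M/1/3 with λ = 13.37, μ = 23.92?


ρ = 0.5589; P_K = (1−ρ)ρ^3/(1−ρ^4) = 0.085351
λ_eff = λ(1 − P_K) = 13.37·(1 − 0.085351) = 13.37·0.914649 = 12.2289 /hr

Final: 12.2289 /hr


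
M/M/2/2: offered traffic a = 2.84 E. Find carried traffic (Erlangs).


B(2,2.84) = 0.512245 (Erlang-B)
Carried load = a(1 − B) = 2.84·(1 − 0.512245) = 2.84·0.487755 = 1.3852 E

Final: 1.3852 Erlangs


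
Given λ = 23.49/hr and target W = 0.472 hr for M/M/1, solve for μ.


W = 1/(μ−λ) ⇒ μ − λ = 1/W = 1/0.472 = 2.1186
μ = λ + 1/W = 23.49 + 2.1186 = 25.6086 per hr

Final: 25.6086 /hr


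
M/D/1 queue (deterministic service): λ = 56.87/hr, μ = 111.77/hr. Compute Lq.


ρ = 56.87/111.77 = 0.5088
M/D/1: Lq = ρ²/(2(1−ρ)) = 0.2589/(2·0.4912) = 0.26354

Final: 0.26354


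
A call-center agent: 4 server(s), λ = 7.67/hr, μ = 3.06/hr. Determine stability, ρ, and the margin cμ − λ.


Total capacity cμ = 4·3.06 = 12.24/hr
ρ = λ/(cμ) = 7.67/12.24 = 0.6266
Stable ⇔ ρ < 1: YES
Spare capacity = cμ − λ = 12.24 − 7.67 = 4.57/hr

Final: ρ = 0.6266; stable; margin = 4.57/hr


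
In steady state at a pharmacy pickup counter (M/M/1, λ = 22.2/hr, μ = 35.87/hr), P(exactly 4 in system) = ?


ρ = 22.2/35.87 = 0.6189
P_n = (1−ρ)·ρ^n = (1 − 0.6189)·0.6189^4 = 0.3811·0.146719 = 0.055914

Final: 0.055914


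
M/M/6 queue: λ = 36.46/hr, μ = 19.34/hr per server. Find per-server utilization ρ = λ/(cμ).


ρ = λ/(cμ) = 36.46/(6·19.34) = 36.46/116.04 = 0.3142

Final: 0.3142


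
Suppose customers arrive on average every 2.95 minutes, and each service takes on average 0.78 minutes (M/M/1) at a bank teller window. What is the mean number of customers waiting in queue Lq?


λ = 60/2.95 = 20.3390 /hr
μ = 60/0.78 = 76.9231 /hr
ρ = λ/μ = 20.3390/76.9231 = 0.2644
Lq = ρ²/(1−ρ) = 0.06991/0.7356 = 0.09504

Final: 0.09504


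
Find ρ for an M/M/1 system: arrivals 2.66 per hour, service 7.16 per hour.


ρ = λ/μ = 2.66/7.16 = 0.3715

Final: 0.3715


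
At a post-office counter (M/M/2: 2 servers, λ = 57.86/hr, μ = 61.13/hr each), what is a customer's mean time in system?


a = 0.9465; ρ = 0.4733; P₀ = 0.357539
Lq = P₀·a^c·ρ/(c!(1−ρ)²) = 0.27317
Wq = Lq/λ = 0.27317/57.86 = 0.004721 hr
W = Wq + 1/μ = 0.004721 + 0.01636 = 0.02108 hr

Final: 0.02108 hr


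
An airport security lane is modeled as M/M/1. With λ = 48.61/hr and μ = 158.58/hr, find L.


ρ = λ/μ = 48.61/158.58 = 0.3065
L = ρ/(1−ρ) = 0.3065/(1 − 0.3065) = 0.3065/0.6935 = 0.4420

Final: 0.4420


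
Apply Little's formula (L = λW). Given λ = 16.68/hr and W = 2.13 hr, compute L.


L = λW = 16.68·2.13 = 35.5284

Final: 35.5284


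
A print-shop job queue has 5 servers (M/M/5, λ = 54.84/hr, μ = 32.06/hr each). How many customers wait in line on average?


a = λ/μ = 1.7105; ρ = a/5 = 0.3421
P₀ = 0.180184
Lq = P₀·a^c·ρ / (c!·(1−ρ)²) = 0.180184·14.64433·0.3421/(120·0.43282)
= 0.01738

Final: 0.01738


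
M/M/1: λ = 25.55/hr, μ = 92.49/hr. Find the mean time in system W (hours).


W = 1/(μ−λ) = 1/(92.49 − 25.55) = 1/66.94 = 0.01494 hr

Final: 0.01494 hr


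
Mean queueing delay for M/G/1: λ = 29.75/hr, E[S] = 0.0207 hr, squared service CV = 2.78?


ρ = λ·E[S] = 29.75·0.0207 = 0.6158
E[S²] = E[S]²(1+C_s²) = 0.0207²·(1+2.78) = 0.001620
Wq = λ·E[S²]/(2(1−ρ)) = 29.75·0.001620/(2·0.3842) = 0.06271 hr

Final: 0.06271 hr


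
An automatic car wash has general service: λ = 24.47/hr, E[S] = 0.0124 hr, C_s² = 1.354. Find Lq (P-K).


ρ = λ·E[S] = 24.47·0.0124 = 0.3034
Lq = ρ²(1+C_s²)/(2(1−ρ)) = 0.09207·(1+1.354)/(2·0.6966)
= 0.09207·2.3540/1.3931 = 0.15557

Final: 0.15557


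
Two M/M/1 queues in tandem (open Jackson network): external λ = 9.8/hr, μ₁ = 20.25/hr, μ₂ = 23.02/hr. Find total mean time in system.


Each node sees arrival rate λ = 9.8/hr (tandem ⇒ throughput preserved).
W₁ = 1/(μ₁−λ) = 1/(20.25−9.8) = 0.09569 hr
W₂ = 1/(μ₂−λ) = 1/(23.02−9.8) = 0.07564 hr
W_total = W₁ + W₂ = 0.09569 + 0.07564 = 0.17134 hr

Final: 0.17134 hr


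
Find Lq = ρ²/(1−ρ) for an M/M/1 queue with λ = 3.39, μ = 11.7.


ρ = 3.39/11.7 = 0.2897
Lq = ρ²/(1−ρ) = 0.08395/0.7103 = 0.1182

Final: 0.1182


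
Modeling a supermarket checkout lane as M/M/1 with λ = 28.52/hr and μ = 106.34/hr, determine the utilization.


ρ = λ/μ = 28.52/106.34 = 0.2682

Final: 0.2682


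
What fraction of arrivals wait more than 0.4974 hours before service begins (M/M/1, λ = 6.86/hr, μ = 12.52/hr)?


ρ = 6.86/12.52 = 0.5479
P(Wq > t) = ρ·e^{−(μ−λ)t} = 0.5479·e^{−2.8153}
= 0.5479·0.059888 = 0.032814

Final: 0.032814


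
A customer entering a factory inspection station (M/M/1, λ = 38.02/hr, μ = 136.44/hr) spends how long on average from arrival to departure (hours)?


W = 1/(μ−λ) = 1/(136.44 − 38.02) = 1/98.42 = 0.01016 hr

Final: 0.01016 hr


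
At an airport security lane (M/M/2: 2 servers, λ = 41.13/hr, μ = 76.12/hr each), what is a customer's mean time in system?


a = 0.5403; ρ = 0.2702; P₀ = 0.574598
Lq = P₀·a^c·ρ/(c!(1−ρ)²) = 0.04254
Wq = Lq/λ = 0.04254/41.13 = 0.001034 hr
W = Wq + 1/μ = 0.001034 + 0.01314 = 0.01417 hr

Final: 0.01417 hr


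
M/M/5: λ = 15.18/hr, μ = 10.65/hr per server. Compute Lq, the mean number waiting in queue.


a = λ/μ = 1.4254; ρ = a/5 = 0.2851
P₀ = 0.240133
Lq = P₀·a^c·ρ / (c!·(1−ρ)²) = 0.240133·5.88316·0.2851/(120·0.51112)
= 0.006566

Final: 0.006566


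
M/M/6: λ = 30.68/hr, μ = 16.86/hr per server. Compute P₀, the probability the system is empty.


a = λ/μ = 30.68/16.86 = 1.8197; ρ = a/c = 0.3033
Σ_{k=0}^{5} a^k/k! (terms k=0..5) = 1.00000 + 1.81969 + 1.65564 + 1.00425 + 0.45686 + 0.16627 = 6.10271
Tail: a^6/(6!(1−ρ)) = 36.30669/(720·0.6967) = 0.07238
P₀ = 1/(6.10271 + 0.07238) = 1/6.17508 = 0.161941

Final: 0.161941


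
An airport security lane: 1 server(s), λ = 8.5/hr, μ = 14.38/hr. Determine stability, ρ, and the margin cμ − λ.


Total capacity cμ = 1·14.38 = 14.38/hr
ρ = λ/(cμ) = 8.5/14.38 = 0.5911
Stable ⇔ ρ < 1: YES
Spare capacity = cμ − λ = 14.38 − 8.5 = 5.88/hr

Final: ρ = 0.5911; stable; margin = 5.88/hr


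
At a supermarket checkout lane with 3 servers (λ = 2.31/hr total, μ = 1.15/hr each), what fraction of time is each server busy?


ρ = λ/(cμ) = 2.31/(3·1.15) = 2.31/3.45 = 0.6696

Final: 0.6696


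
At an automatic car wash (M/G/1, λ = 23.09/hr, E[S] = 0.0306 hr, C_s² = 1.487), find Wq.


ρ = λ·E[S] = 23.09·0.0306 = 0.7066
E[S²] = E[S]²(1+C_s²) = 0.0306²·(1+1.487) = 0.002329
Wq = λ·E[S²]/(2(1−ρ)) = 23.09·0.002329/(2·0.2934) = 0.09162 hr

Final: 0.09162 hr


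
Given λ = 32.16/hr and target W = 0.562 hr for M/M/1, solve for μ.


W = 1/(μ−λ) ⇒ μ − λ = 1/W = 1/0.562 = 1.7794
μ = λ + 1/W = 32.16 + 1.7794 = 33.9394 per hr

Final: 33.9394 /hr


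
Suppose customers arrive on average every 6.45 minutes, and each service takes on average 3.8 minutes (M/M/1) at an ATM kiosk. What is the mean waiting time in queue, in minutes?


λ = 60/6.45 = 9.3023 /hr
μ = 60/3.8 = 15.7895 /hr
ρ = λ/μ = 9.3023/15.7895 = 0.5891
Wq = ρ/(μ−λ) = 0.5891/(15.7895−9.3023) = 0.09082 hr
In minutes: 0.09082·60 = 5.449 min

Final: 5.449 min


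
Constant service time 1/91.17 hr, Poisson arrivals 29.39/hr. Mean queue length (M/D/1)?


ρ = 29.39/91.17 = 0.3224
M/D/1: Lq = ρ²/(2(1−ρ)) = 0.1039/(2·0.6776) = 0.07668

Final: 0.07668


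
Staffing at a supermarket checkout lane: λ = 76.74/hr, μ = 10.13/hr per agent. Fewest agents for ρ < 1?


Stability requires cμ > λ ⇔ c > λ/μ.
λ/μ = 76.74/10.13 = 7.5755
Minimum integer c = ⌊7.5755⌋ + 1 = 8
Check: 8·10.13 = 81.04 > 76.74, while 7·10.13 = 70.91 ≤ 76.74

Final: 8 servers


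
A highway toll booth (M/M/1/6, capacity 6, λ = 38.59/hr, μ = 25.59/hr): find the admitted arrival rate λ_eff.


ρ = 1.5080; P_K = (1−ρ)ρ^6/(1−ρ^7) = 0.357005
λ_eff = λ(1 − P_K) = 38.59·(1 − 0.357005) = 38.59·0.642995 = 24.8132 /hr

Final: 24.8132 /hr


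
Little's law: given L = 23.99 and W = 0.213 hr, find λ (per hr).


λ = L/W = 23.99/0.213 = 112.6291 /hr

Final: 112.6291 /hr


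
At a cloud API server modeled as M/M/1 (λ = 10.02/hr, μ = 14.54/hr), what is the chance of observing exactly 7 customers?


ρ = 10.02/14.54 = 0.6891
P_n = (1−ρ)·ρ^n = (1 − 0.6891)·0.6891^7 = 0.3109·0.073811 = 0.022945

Final: 0.022945


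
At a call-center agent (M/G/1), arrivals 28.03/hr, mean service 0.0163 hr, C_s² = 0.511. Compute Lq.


ρ = λ·E[S] = 28.03·0.0163 = 0.4569
Lq = ρ²(1+C_s²)/(2(1−ρ)) = 0.2087·(1+0.511)/(2·0.5431)
= 0.2087·1.5110/1.0862 = 0.29038

Final: 0.29038


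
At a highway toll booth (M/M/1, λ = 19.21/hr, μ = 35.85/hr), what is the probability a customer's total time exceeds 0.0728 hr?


W ~ Exponential(μ−λ) for M/M/1.
μ − λ = 35.85 − 19.21 = 16.6400
P(W > t) = e^{−(μ−λ)t} = e^{−1.2114} = 0.297782

Final: 0.297782


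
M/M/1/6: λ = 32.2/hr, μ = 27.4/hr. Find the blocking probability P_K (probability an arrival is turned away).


ρ = λ/μ = 32.2/27.4 = 1.1752
P_K = (1−ρ)ρ^K/(1−ρ^(K+1)) = (-0.1752·2.634098)/(1 − 3.095545)
= -0.461448/-2.095545 = 0.220204

Final: 0.220204


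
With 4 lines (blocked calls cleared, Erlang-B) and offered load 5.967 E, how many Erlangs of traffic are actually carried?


B(4,5.967) = 0.467447 (Erlang-B)
Carried load = a(1 − B) = 5.967·(1 − 0.467447) = 5.967·0.532553 = 3.1777 E

Final: 3.1777 Erlangs


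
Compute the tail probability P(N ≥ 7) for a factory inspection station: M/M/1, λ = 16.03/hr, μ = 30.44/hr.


ρ = 16.03/30.44 = 0.5266
P(N ≥ n) = ρ^n = 0.5266^7 = 0.011231

Final: 0.011231


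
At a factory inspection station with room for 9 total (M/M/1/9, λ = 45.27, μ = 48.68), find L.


ρ = 45.27/48.68 = 0.9300
L = ρ[1 − (K+1)ρ^K + Kρ^(K+1)] / [(1−ρ)(1−ρ^(K+1))]
Numerator: 0.9300·(1 − 10·0.520163 + 9·0.483726) = 0.141263
Denominator: (0.07005)·(0.516274) = 0.036165
L = 0.141263/0.036165 = 3.9061

Final: 3.9061


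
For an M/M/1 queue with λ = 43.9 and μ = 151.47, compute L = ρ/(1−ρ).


ρ = λ/μ = 43.9/151.47 = 0.2898
L = ρ/(1−ρ) = 0.2898/(1 − 0.2898) = 0.2898/0.7102 = 0.4081

Final: 0.4081


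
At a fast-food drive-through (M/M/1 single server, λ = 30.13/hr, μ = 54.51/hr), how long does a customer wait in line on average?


ρ = 30.13/54.51 = 0.5527
Wq = ρ/(μ−λ) = 0.5527/(54.51 − 30.13) = 0.5527/24.38 = 0.02267 hr

Final: 0.02267 hr


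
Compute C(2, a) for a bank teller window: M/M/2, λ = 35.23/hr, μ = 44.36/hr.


a = λ/μ = 0.7942; ρ = a/2 = 0.3971
P₀ = 0.431545 (from M/M/c formula)
C(c,a) = [a^c/(c!(1−ρ))]·P₀ = [0.63073/(2·0.6029)]·0.431545
= 0.52307·0.431545 = 0.225729

Final: 0.225729


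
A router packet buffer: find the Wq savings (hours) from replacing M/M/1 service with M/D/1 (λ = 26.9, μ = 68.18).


ρ = 26.9/68.18 = 0.3945
Wq(M/M/1) = ρ/(μ−λ) = 0.3945/41.28 = 0.009558 hr
Wq(M/D/1) = ρ/(2(μ−λ)) = 0.004779 hr
Savings = 0.009558 − 0.004779 = 0.004779 hr

Final: 0.004779 hr


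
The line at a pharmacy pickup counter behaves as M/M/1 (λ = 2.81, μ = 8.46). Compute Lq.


ρ = 2.81/8.46 = 0.3322
Lq = ρ²/(1−ρ) = 0.1103/0.6678 = 0.1652

Final: 0.1652


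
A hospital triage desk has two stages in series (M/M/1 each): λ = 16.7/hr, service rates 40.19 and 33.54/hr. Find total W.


Each node sees arrival rate λ = 16.7/hr (tandem ⇒ throughput preserved).
W₁ = 1/(μ₁−λ) = 1/(40.19−16.7) = 0.04257 hr
W₂ = 1/(μ₂−λ) = 1/(33.54−16.7) = 0.05938 hr
W_total = W₁ + W₂ = 0.04257 + 0.05938 = 0.10195 hr

Final: 0.10195 hr


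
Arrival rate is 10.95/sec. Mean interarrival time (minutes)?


Mean interarrival time = 1/λ = 1/10.95 second = 0.09132 second
In minutes: 0.09132 × 0.0166667 = 0.001522 min

Final: 0.001522 min


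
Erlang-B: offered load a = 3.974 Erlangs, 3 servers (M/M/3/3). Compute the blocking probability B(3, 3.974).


B(c,a) = (a^c/c!) / Σ_{k=0}^{c} a^k/k!
a^3/3! = 10.460016
Σ terms (k=0..3): 1.00000 + 3.97400 + 7.89634 + 10.46002 = 23.330354
B = 10.460016/23.330354 = 0.448344

Final: 0.448344


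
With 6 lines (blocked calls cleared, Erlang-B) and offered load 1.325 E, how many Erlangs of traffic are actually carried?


B(6,1.325) = 0.001999 (Erlang-B)
Carried load = a(1 − B) = 1.325·(1 − 0.001999) = 1.325·0.998001 = 1.3224 E

Final: 1.3224 Erlangs


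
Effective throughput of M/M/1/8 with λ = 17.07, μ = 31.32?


ρ = 0.5450; P_K = (1−ρ)ρ^8/(1−ρ^9) = 0.003557
λ_eff = λ(1 − P_K) = 17.07·(1 − 0.003557) = 17.07·0.996443 = 17.0093 /hr

Final: 17.0093 /hr


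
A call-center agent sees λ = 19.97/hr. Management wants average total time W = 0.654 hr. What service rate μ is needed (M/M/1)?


W = 1/(μ−λ) ⇒ μ − λ = 1/W = 1/0.654 = 1.5291
μ = λ + 1/W = 19.97 + 1.5291 = 21.4991 per hr

Final: 21.4991 /hr


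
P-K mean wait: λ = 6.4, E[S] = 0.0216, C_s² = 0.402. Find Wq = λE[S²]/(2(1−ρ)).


ρ = λ·E[S] = 6.4·0.0216 = 0.1382
E[S²] = E[S]²(1+C_s²) = 0.0216²·(1+0.402) = 0.0006541
Wq = λ·E[S²]/(2(1−ρ)) = 6.4·0.0006541/(2·0.8618) = 0.002429 hr

Final: 0.002429 hr
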